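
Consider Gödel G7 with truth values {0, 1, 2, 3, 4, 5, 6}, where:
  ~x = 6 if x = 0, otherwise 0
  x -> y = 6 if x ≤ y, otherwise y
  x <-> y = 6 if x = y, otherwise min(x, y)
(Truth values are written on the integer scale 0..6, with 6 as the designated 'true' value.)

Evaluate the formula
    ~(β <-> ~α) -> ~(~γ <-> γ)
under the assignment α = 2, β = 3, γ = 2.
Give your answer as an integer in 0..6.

~α = ~2 = 0
β <-> ~α = 3 <-> 0 = 0
~(β <-> ~α) = ~0 = 6
~γ = ~2 = 0
~γ <-> γ = 0 <-> 2 = 0
~(~γ <-> γ) = ~0 = 6
~(β <-> ~α) -> ~(~γ <-> γ) = 6 -> 6 = 6

6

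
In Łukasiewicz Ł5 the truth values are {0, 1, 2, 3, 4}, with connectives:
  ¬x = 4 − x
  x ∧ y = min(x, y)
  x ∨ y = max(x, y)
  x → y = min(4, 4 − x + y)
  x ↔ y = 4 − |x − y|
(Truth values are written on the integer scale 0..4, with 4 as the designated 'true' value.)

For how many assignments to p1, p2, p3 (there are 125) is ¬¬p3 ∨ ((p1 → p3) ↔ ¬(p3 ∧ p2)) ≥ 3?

value 4: 48 assignments (counts)
value 3: 46 assignments (counts)
value 2: 20 assignments
value 1: 6 assignments
value 0: 5 assignments
So 94 of the 125 assignments meet the threshold.

94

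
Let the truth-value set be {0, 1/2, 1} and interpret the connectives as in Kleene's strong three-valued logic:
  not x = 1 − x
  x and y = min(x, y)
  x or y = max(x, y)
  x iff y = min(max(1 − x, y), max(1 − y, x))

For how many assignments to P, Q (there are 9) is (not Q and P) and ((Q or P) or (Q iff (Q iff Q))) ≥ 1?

1

P = 0, Q = 0 ↦ 0  <
P = 0, Q = 1/2 ↦ 0  <
P = 0, Q = 1 ↦ 0  <
P = 1/2, Q = 0 ↦ 1/2  <
P = 1/2, Q = 1/2 ↦ 1/2  <
P = 1/2, Q = 1 ↦ 0  <
P = 1, Q = 0 ↦ 1  ≥
P = 1, Q = 1/2 ↦ 1/2  <
P = 1, Q = 1 ↦ 0  <
So 1 of the 9 assignments meets the threshold.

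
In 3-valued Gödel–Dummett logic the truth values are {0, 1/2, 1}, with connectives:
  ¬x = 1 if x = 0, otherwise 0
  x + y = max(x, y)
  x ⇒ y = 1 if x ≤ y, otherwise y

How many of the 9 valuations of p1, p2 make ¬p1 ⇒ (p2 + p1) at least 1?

p1 = 0, p2 = 0 ↦ 0  <
p1 = 0, p2 = 1/2 ↦ 1/2  <
p1 = 0, p2 = 1 ↦ 1  ≥
p1 = 1/2, p2 = 0 ↦ 1  ≥
p1 = 1/2, p2 = 1/2 ↦ 1  ≥
p1 = 1/2, p2 = 1 ↦ 1  ≥
p1 = 1, p2 = 0 ↦ 1  ≥
p1 = 1, p2 = 1/2 ↦ 1  ≥
p1 = 1, p2 = 1 ↦ 1  ≥
So 7 of the 9 assignments meet the threshold.

7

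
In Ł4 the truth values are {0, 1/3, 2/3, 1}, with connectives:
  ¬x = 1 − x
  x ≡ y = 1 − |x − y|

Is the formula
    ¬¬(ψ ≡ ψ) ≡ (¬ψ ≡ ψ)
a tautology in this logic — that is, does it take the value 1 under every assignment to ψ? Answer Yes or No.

Counterexample: take ψ = 0.
ψ ≡ ψ = 0 ≡ 0 = 1
¬(ψ ≡ ψ) = ¬1 = 0
¬¬(ψ ≡ ψ) = ¬0 = 1
¬ψ = ¬0 = 1
¬ψ ≡ ψ = 1 ≡ 0 = 0
¬¬(ψ ≡ ψ) ≡ (¬ψ ≡ ψ) = 1 ≡ 0 = 0
This gives 0 ≠ 1.

No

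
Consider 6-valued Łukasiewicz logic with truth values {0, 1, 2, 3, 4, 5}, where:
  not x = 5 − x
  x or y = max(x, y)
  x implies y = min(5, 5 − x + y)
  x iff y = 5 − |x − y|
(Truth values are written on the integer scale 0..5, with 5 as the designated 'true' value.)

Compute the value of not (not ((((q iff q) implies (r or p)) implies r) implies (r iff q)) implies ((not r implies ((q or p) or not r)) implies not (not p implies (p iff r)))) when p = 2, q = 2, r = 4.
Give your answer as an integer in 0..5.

q iff q = 2 iff 2 = 5
r or p = 4 or 2 = 4
(q iff q) implies (r or p) = 5 implies 4 = 4
((q iff q) implies (r or p)) implies r = 4 implies 4 = 5
r iff q = 4 iff 2 = 3
(((q iff q) implies (r or p)) implies r) implies (r iff q) = 5 implies 3 = 3
not ((((q iff q) implies (r or p)) implies r) implies (r iff q)) = not 3 = 2
not r = not 4 = 1
q or p = 2 or 2 = 2
not r = not 4 = 1
(q or p) or not r = 2 or 1 = 2
not r implies ((q or p) or not r) = 1 implies 2 = 5
not p = not 2 = 3
p iff r = 2 iff 4 = 3
not p implies (p iff r) = 3 implies 3 = 5
not (not p implies (p iff r)) = not 5 = 0
(not r implies ((q or p) or not r)) implies not (not p implies (p iff r)) = 5 implies 0 = 0
not ((((q iff q) implies (r or p)) implies r) implies (r iff q)) implies ((not r implies ((q or p) or not r)) implies not (not p implies (p iff r))) = 2 implies 0 = 3
not (not ((((q iff q) implies (r or p)) implies r) implies (r iff q)) implies ((not r implies ((q or p) or not r)) implies not (not p implies (p iff r)))) = not 3 = 2

2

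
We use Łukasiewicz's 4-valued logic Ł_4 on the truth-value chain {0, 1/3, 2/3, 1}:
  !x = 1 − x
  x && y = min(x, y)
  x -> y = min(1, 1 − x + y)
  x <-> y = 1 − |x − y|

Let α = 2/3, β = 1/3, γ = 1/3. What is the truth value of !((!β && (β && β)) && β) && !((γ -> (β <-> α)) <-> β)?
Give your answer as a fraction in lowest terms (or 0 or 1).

!β = !1/3 = 2/3
β && β = 1/3 && 1/3 = 1/3
!β && (β && β) = 2/3 && 1/3 = 1/3
(!β && (β && β)) && β = 1/3 && 1/3 = 1/3
!((!β && (β && β)) && β) = !1/3 = 2/3
β <-> α = 1/3 <-> 2/3 = 2/3
γ -> (β <-> α) = 1/3 -> 2/3 = 1
(γ -> (β <-> α)) <-> β = 1 <-> 1/3 = 1/3
!((γ -> (β <-> α)) <-> β) = !1/3 = 2/3
!((!β && (β && β)) && β) && !((γ -> (β <-> α)) <-> β) = 2/3 && 2/3 = 2/3

2/3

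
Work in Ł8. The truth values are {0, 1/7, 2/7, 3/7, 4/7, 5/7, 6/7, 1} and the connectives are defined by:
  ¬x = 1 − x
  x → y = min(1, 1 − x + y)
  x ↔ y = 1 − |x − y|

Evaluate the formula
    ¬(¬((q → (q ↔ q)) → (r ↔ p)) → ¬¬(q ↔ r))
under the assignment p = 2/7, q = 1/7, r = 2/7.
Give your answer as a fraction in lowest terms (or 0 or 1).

0

q ↔ q = 1/7 ↔ 1/7 = 1
q → (q ↔ q) = 1/7 → 1 = 1
r ↔ p = 2/7 ↔ 2/7 = 1
(q → (q ↔ q)) → (r ↔ p) = 1 → 1 = 1
¬((q → (q ↔ q)) → (r ↔ p)) = ¬1 = 0
q ↔ r = 1/7 ↔ 2/7 = 6/7
¬(q ↔ r) = ¬6/7 = 1/7
¬¬(q ↔ r) = ¬1/7 = 6/7
¬((q → (q ↔ q)) → (r ↔ p)) → ¬¬(q ↔ r) = 0 → 6/7 = 1
¬(¬((q → (q ↔ q)) → (r ↔ p)) → ¬¬(q ↔ r)) = ¬1 = 0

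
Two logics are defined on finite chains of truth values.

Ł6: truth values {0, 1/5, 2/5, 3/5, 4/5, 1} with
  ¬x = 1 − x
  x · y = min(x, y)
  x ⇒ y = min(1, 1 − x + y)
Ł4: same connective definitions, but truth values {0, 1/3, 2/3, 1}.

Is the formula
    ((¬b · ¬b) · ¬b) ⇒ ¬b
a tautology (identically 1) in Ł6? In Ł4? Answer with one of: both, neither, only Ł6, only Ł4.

both

In Ł6: every assignment gives 1 — tautology.
In Ł4: every assignment gives 1 — tautology.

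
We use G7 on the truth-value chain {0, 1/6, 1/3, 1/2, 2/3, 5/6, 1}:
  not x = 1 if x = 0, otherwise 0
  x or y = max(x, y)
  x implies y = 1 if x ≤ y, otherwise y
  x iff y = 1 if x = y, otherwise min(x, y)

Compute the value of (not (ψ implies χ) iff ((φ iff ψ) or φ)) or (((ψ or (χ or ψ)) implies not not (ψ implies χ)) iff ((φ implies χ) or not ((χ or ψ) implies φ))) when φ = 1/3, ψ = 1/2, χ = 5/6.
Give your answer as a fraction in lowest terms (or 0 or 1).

ψ implies χ = 1/2 implies 5/6 = 1
not (ψ implies χ) = not 1 = 0
φ iff ψ = 1/3 iff 1/2 = 1/3
(φ iff ψ) or φ = 1/3 or 1/3 = 1/3
not (ψ implies χ) iff ((φ iff ψ) or φ) = 0 iff 1/3 = 0
χ or ψ = 5/6 or 1/2 = 5/6
ψ or (χ or ψ) = 1/2 or 5/6 = 5/6
ψ implies χ = 1/2 implies 5/6 = 1
not (ψ implies χ) = not 1 = 0
not not (ψ implies χ) = not 0 = 1
(ψ or (χ or ψ)) implies not not (ψ implies χ) = 5/6 implies 1 = 1
φ implies χ = 1/3 implies 5/6 = 1
χ or ψ = 5/6 or 1/2 = 5/6
(χ or ψ) implies φ = 5/6 implies 1/3 = 1/3
not ((χ or ψ) implies φ) = not 1/3 = 0
(φ implies χ) or not ((χ or ψ) implies φ) = 1 or 0 = 1
((ψ or (χ or ψ)) implies not not (ψ implies χ)) iff ((φ implies χ) or not ((χ or ψ) implies φ)) = 1 iff 1 = 1
(not (ψ implies χ) iff ((φ iff ψ) or φ)) or (((ψ or (χ or ψ)) implies not not (ψ implies χ)) iff ((φ implies χ) or not ((χ or ψ) implies φ))) = 0 or 1 = 1

1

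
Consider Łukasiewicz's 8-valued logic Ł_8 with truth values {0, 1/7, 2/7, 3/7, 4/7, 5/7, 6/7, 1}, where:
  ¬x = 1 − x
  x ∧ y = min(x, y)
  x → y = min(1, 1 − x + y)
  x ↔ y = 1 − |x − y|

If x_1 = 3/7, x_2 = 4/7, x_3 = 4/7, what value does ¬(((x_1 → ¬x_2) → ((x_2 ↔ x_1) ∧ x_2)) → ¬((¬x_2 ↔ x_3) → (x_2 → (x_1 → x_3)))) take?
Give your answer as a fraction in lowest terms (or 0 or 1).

4/7

¬x_2 = ¬4/7 = 3/7
x_1 → ¬x_2 = 3/7 → 3/7 = 1
x_2 ↔ x_1 = 4/7 ↔ 3/7 = 6/7
(x_2 ↔ x_1) ∧ x_2 = 6/7 ∧ 4/7 = 4/7
(x_1 → ¬x_2) → ((x_2 ↔ x_1) ∧ x_2) = 1 → 4/7 = 4/7
¬x_2 = ¬4/7 = 3/7
¬x_2 ↔ x_3 = 3/7 ↔ 4/7 = 6/7
x_1 → x_3 = 3/7 → 4/7 = 1
x_2 → (x_1 → x_3) = 4/7 → 1 = 1
(¬x_2 ↔ x_3) → (x_2 → (x_1 → x_3)) = 6/7 → 1 = 1
¬((¬x_2 ↔ x_3) → (x_2 → (x_1 → x_3))) = ¬1 = 0
((x_1 → ¬x_2) → ((x_2 ↔ x_1) ∧ x_2)) → ¬((¬x_2 ↔ x_3) → (x_2 → (x_1 → x_3))) = 4/7 → 0 = 3/7
¬(((x_1 → ¬x_2) → ((x_2 ↔ x_1) ∧ x_2)) → ¬((¬x_2 ↔ x_3) → (x_2 → (x_1 → x_3)))) = ¬3/7 = 4/7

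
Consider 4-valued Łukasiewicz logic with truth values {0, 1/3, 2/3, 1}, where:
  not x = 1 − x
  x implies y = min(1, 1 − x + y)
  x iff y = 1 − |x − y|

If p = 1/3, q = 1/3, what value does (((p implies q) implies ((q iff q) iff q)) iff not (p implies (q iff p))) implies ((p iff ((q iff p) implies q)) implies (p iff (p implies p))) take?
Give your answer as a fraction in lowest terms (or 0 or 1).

2/3

p implies q = 1/3 implies 1/3 = 1
q iff q = 1/3 iff 1/3 = 1
(q iff q) iff q = 1 iff 1/3 = 1/3
(p implies q) implies ((q iff q) iff q) = 1 implies 1/3 = 1/3
q iff p = 1/3 iff 1/3 = 1
p implies (q iff p) = 1/3 implies 1 = 1
not (p implies (q iff p)) = not 1 = 0
((p implies q) implies ((q iff q) iff q)) iff not (p implies (q iff p)) = 1/3 iff 0 = 2/3
q iff p = 1/3 iff 1/3 = 1
(q iff p) implies q = 1 implies 1/3 = 1/3
p iff ((q iff p) implies q) = 1/3 iff 1/3 = 1
p implies p = 1/3 implies 1/3 = 1
p iff (p implies p) = 1/3 iff 1 = 1/3
(p iff ((q iff p) implies q)) implies (p iff (p implies p)) = 1 implies 1/3 = 1/3
(((p implies q) implies ((q iff q) iff q)) iff not (p implies (q iff p))) implies ((p iff ((q iff p) implies q)) implies (p iff (p implies p))) = 2/3 implies 1/3 = 2/3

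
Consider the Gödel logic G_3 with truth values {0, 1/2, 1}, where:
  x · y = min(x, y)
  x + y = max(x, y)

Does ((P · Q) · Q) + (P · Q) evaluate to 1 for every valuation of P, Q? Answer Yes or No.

Counterexample: take P = 0, Q = 0.
P · Q = 0 · 0 = 0
(P · Q) · Q = 0 · 0 = 0
((P · Q) · Q) + (P · Q) = 0 + 0 = 0
This gives 0 ≠ 1.

No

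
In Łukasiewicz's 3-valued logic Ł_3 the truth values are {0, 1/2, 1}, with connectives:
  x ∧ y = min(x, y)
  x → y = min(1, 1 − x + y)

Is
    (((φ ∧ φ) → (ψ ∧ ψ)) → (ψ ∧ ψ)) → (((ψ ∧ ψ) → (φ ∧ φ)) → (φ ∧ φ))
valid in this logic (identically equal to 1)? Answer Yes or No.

Yes

φ = 0, ψ = 0 ↦ 1
φ = 0, ψ = 1/2 ↦ 1
φ = 0, ψ = 1 ↦ 1
φ = 1/2, ψ = 0 ↦ 1
φ = 1/2, ψ = 1/2 ↦ 1
φ = 1/2, ψ = 1 ↦ 1
φ = 1, ψ = 0 ↦ 1
φ = 1, ψ = 1/2 ↦ 1
φ = 1, ψ = 1 ↦ 1
Every assignment gives a value ≥ 1.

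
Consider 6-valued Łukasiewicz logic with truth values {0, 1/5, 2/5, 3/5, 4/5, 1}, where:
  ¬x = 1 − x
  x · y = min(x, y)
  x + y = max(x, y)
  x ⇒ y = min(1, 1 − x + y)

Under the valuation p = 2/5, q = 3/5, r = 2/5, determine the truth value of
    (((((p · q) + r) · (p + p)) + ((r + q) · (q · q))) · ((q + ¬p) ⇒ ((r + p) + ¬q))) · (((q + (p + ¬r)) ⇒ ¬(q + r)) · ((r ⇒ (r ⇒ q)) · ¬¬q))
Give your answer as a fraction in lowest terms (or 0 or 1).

p · q = 2/5 · 3/5 = 2/5
(p · q) + r = 2/5 + 2/5 = 2/5
p + p = 2/5 + 2/5 = 2/5
((p · q) + r) · (p + p) = 2/5 · 2/5 = 2/5
r + q = 2/5 + 3/5 = 3/5
q · q = 3/5 · 3/5 = 3/5
(r + q) · (q · q) = 3/5 · 3/5 = 3/5
(((p · q) + r) · (p + p)) + ((r + q) · (q · q)) = 2/5 + 3/5 = 3/5
¬p = ¬2/5 = 3/5
q + ¬p = 3/5 + 3/5 = 3/5
r + p = 2/5 + 2/5 = 2/5
¬q = ¬3/5 = 2/5
(r + p) + ¬q = 2/5 + 2/5 = 2/5
(q + ¬p) ⇒ ((r + p) + ¬q) = 3/5 ⇒ 2/5 = 4/5
((((p · q) + r) · (p + p)) + ((r + q) · (q · q))) · ((q + ¬p) ⇒ ((r + p) + ¬q)) = 3/5 · 4/5 = 3/5
¬r = ¬2/5 = 3/5
p + ¬r = 2/5 + 3/5 = 3/5
q + (p + ¬r) = 3/5 + 3/5 = 3/5
q + r = 3/5 + 2/5 = 3/5
¬(q + r) = ¬3/5 = 2/5
(q + (p + ¬r)) ⇒ ¬(q + r) = 3/5 ⇒ 2/5 = 4/5
r ⇒ q = 2/5 ⇒ 3/5 = 1
r ⇒ (r ⇒ q) = 2/5 ⇒ 1 = 1
¬q = ¬3/5 = 2/5
¬¬q = ¬2/5 = 3/5
(r ⇒ (r ⇒ q)) · ¬¬q = 1 · 3/5 = 3/5
((q + (p + ¬r)) ⇒ ¬(q + r)) · ((r ⇒ (r ⇒ q)) · ¬¬q) = 4/5 · 3/5 = 3/5
(((((p · q) + r) · (p + p)) + ((r + q) · (q · q))) · ((q + ¬p) ⇒ ((r + p) + ¬q))) · (((q + (p + ¬r)) ⇒ ¬(q + r)) · ((r ⇒ (r ⇒ q)) · ¬¬q)) = 3/5 · 3/5 = 3/5

3/5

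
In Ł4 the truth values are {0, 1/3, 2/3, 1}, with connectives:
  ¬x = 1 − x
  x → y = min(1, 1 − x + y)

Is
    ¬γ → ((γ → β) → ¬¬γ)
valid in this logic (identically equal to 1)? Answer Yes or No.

No

Counterexample: take β = 0, γ = 0.
¬γ = ¬0 = 1
γ → β = 0 → 0 = 1
¬γ = ¬0 = 1
¬¬γ = ¬1 = 0
(γ → β) → ¬¬γ = 1 → 0 = 0
¬γ → ((γ → β) → ¬¬γ) = 1 → 0 = 0
This gives 0 ≠ 1.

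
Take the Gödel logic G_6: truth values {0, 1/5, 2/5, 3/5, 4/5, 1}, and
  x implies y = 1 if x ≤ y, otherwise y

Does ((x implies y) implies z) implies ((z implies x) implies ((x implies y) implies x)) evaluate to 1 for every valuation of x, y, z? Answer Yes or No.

At x = 3/5, y = 2/5, z = 1, for instance:
x implies y = 3/5 implies 2/5 = 2/5
(x implies y) implies z = 2/5 implies 1 = 1
z implies x = 1 implies 3/5 = 3/5
(x implies y) implies x = 2/5 implies 3/5 = 1
(z implies x) implies ((x implies y) implies x) = 3/5 implies 1 = 1
((x implies y) implies z) implies ((z implies x) implies ((x implies y) implies x)) = 1 implies 1 = 1
and checking the remaining 215 assignments likewise gives ≥ 1 in every case.

Yes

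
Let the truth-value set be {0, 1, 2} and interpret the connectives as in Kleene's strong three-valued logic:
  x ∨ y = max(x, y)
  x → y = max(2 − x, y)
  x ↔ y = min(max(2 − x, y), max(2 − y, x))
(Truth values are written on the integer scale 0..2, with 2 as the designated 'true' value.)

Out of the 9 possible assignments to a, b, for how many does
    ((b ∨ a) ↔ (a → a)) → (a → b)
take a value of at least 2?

a = 0, b = 0 ↦ 2  ≥
a = 0, b = 1 ↦ 2  ≥
a = 0, b = 2 ↦ 2  ≥
a = 1, b = 0 ↦ 1  <
a = 1, b = 1 ↦ 1  <
a = 1, b = 2 ↦ 2  ≥
a = 2, b = 0 ↦ 0  <
a = 2, b = 1 ↦ 1  <
a = 2, b = 2 ↦ 2  ≥
So 5 of the 9 assignments meet the threshold.

5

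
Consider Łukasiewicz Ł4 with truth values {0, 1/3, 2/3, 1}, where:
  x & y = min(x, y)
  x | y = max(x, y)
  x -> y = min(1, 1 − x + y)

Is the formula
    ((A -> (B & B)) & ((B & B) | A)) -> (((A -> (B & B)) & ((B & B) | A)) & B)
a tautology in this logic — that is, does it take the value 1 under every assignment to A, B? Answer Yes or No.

Counterexample: take A = 1/3, B = 0.
B & B = 0 & 0 = 0
A -> (B & B) = 1/3 -> 0 = 2/3
B & B = 0 & 0 = 0
(B & B) | A = 0 | 1/3 = 1/3
(A -> (B & B)) & ((B & B) | A) = 2/3 & 1/3 = 1/3
((A -> (B & B)) & ((B & B) | A)) & B = 1/3 & 0 = 0
((A -> (B & B)) & ((B & B) | A)) -> (((A -> (B & B)) & ((B & B) | A)) & B) = 1/3 -> 0 = 2/3
This gives 2/3 ≠ 1.

No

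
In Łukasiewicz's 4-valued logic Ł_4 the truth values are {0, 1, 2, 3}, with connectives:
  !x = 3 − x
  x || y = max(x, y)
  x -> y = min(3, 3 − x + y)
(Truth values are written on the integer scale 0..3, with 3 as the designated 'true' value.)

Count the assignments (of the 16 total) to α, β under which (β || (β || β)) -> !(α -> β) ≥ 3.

α = 0, β = 0 ↦ 3  ≥
α = 0, β = 1 ↦ 2  <
α = 0, β = 2 ↦ 1  <
α = 0, β = 3 ↦ 0  <
α = 1, β = 0 ↦ 3  ≥
α = 1, β = 1 ↦ 2  <
α = 1, β = 2 ↦ 1  <
α = 1, β = 3 ↦ 0  <
α = 2, β = 0 ↦ 3  ≥
α = 2, β = 1 ↦ 3  ≥
α = 2, β = 2 ↦ 1  <
α = 2, β = 3 ↦ 0  <
α = 3, β = 0 ↦ 3  ≥
α = 3, β = 1 ↦ 3  ≥
α = 3, β = 2 ↦ 2  <
α = 3, β = 3 ↦ 0  <
So 6 of the 16 assignments meet the threshold.

6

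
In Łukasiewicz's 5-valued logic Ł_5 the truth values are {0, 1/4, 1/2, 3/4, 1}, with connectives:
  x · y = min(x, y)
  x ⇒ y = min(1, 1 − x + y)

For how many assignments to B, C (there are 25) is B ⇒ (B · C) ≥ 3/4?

value 1: 15 assignments (counts)
value 3/4: 4 assignments (counts)
value 1/2: 3 assignments
value 1/4: 2 assignments
value 0: 1 assignment
So 19 of the 25 assignments meet the threshold.

19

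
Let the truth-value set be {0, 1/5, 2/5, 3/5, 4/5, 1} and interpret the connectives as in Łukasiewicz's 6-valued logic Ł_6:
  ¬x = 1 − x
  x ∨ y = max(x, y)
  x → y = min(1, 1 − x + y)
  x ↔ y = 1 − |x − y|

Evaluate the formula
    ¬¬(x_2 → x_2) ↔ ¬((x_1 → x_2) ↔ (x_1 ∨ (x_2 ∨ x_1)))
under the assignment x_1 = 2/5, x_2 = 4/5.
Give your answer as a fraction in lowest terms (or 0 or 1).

x_2 → x_2 = 4/5 → 4/5 = 1
¬(x_2 → x_2) = ¬1 = 0
¬¬(x_2 → x_2) = ¬0 = 1
x_1 → x_2 = 2/5 → 4/5 = 1
x_2 ∨ x_1 = 4/5 ∨ 2/5 = 4/5
x_1 ∨ (x_2 ∨ x_1) = 2/5 ∨ 4/5 = 4/5
(x_1 → x_2) ↔ (x_1 ∨ (x_2 ∨ x_1)) = 1 ↔ 4/5 = 4/5
¬((x_1 → x_2) ↔ (x_1 ∨ (x_2 ∨ x_1))) = ¬4/5 = 1/5
¬¬(x_2 → x_2) ↔ ¬((x_1 → x_2) ↔ (x_1 ∨ (x_2 ∨ x_1))) = 1 ↔ 1/5 = 1/5

1/5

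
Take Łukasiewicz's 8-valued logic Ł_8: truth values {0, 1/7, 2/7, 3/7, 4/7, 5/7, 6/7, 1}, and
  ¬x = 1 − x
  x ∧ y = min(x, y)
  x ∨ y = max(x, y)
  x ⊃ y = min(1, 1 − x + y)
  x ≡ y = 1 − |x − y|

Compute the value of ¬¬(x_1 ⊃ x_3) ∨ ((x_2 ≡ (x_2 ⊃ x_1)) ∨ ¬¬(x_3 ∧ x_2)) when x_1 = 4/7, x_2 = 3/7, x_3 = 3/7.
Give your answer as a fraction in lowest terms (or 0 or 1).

x_1 ⊃ x_3 = 4/7 ⊃ 3/7 = 6/7
¬(x_1 ⊃ x_3) = ¬6/7 = 1/7
¬¬(x_1 ⊃ x_3) = ¬1/7 = 6/7
x_2 ⊃ x_1 = 3/7 ⊃ 4/7 = 1
x_2 ≡ (x_2 ⊃ x_1) = 3/7 ≡ 1 = 3/7
x_3 ∧ x_2 = 3/7 ∧ 3/7 = 3/7
¬(x_3 ∧ x_2) = ¬3/7 = 4/7
¬¬(x_3 ∧ x_2) = ¬4/7 = 3/7
(x_2 ≡ (x_2 ⊃ x_1)) ∨ ¬¬(x_3 ∧ x_2) = 3/7 ∨ 3/7 = 3/7
¬¬(x_1 ⊃ x_3) ∨ ((x_2 ≡ (x_2 ⊃ x_1)) ∨ ¬¬(x_3 ∧ x_2)) = 6/7 ∨ 3/7 = 6/7

6/7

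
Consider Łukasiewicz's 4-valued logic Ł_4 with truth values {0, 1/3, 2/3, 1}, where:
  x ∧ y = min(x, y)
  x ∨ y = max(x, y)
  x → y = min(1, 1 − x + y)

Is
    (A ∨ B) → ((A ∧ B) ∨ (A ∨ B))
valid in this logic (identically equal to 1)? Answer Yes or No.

A = 0, B = 0 ↦ 1
A = 0, B = 1/3 ↦ 1
A = 0, B = 2/3 ↦ 1
A = 0, B = 1 ↦ 1
A = 1/3, B = 0 ↦ 1
A = 1/3, B = 1/3 ↦ 1
A = 1/3, B = 2/3 ↦ 1
A = 1/3, B = 1 ↦ 1
A = 2/3, B = 0 ↦ 1
A = 2/3, B = 1/3 ↦ 1
A = 2/3, B = 2/3 ↦ 1
A = 2/3, B = 1 ↦ 1
A = 1, B = 0 ↦ 1
A = 1, B = 1/3 ↦ 1
A = 1, B = 2/3 ↦ 1
A = 1, B = 1 ↦ 1
Every assignment gives a value ≥ 1.

Yes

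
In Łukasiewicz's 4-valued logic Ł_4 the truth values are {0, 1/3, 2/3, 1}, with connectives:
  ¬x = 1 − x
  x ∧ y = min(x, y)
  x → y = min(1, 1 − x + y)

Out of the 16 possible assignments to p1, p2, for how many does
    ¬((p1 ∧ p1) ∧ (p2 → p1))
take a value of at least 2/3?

8

p1 = 0, p2 = 0 ↦ 1  ≥
p1 = 0, p2 = 1/3 ↦ 1  ≥
p1 = 0, p2 = 2/3 ↦ 1  ≥
p1 = 0, p2 = 1 ↦ 1  ≥
p1 = 1/3, p2 = 0 ↦ 2/3  ≥
p1 = 1/3, p2 = 1/3 ↦ 2/3  ≥
p1 = 1/3, p2 = 2/3 ↦ 2/3  ≥
p1 = 1/3, p2 = 1 ↦ 2/3  ≥
p1 = 2/3, p2 = 0 ↦ 1/3  <
p1 = 2/3, p2 = 1/3 ↦ 1/3  <
p1 = 2/3, p2 = 2/3 ↦ 1/3  <
p1 = 2/3, p2 = 1 ↦ 1/3  <
p1 = 1, p2 = 0 ↦ 0  <
p1 = 1, p2 = 1/3 ↦ 0  <
p1 = 1, p2 = 2/3 ↦ 0  <
p1 = 1, p2 = 1 ↦ 0  <
So 8 of the 16 assignments meet the threshold.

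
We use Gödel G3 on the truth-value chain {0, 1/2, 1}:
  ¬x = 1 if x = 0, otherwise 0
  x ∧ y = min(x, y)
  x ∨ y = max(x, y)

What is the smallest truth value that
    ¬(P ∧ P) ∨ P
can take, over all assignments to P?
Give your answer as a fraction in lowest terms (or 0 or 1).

1/2

Take P = 1/2:
P ∧ P = 1/2 ∧ 1/2 = 1/2
¬(P ∧ P) = ¬1/2 = 0
¬(P ∧ P) ∨ P = 0 ∨ 1/2 = 1/2
No assignment yields a value below 1/2, so this is the minimum.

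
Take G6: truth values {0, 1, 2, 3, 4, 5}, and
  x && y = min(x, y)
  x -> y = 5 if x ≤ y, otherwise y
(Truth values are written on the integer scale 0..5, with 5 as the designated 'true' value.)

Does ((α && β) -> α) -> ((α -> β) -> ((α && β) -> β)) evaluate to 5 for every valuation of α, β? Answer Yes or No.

At α = 0, β = 3, for instance:
α && β = 0 && 3 = 0
(α && β) -> α = 0 -> 0 = 5
α -> β = 0 -> 3 = 5
(α && β) -> β = 0 -> 3 = 5
(α -> β) -> ((α && β) -> β) = 5 -> 5 = 5
((α && β) -> α) -> ((α -> β) -> ((α && β) -> β)) = 5 -> 5 = 5
and checking the remaining 35 assignments likewise gives ≥ 5 in every case.

Yes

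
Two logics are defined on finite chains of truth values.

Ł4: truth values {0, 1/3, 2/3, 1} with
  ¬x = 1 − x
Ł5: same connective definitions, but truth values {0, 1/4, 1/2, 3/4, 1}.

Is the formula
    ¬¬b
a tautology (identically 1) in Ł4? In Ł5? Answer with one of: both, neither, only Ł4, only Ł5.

In Ł4: at b = 0 the value is 0 — not a tautology.
In Ł5: at b = 0 the value is 0 — not a tautology.

neither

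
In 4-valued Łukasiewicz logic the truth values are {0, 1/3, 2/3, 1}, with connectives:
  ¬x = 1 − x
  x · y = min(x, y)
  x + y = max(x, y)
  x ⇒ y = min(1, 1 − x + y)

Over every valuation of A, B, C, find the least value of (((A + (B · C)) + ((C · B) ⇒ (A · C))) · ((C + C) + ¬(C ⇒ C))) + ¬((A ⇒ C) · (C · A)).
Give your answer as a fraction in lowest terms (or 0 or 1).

Take A = 1/3, B = 0, C = 1/3:
B · C = 0 · 1/3 = 0
A + (B · C) = 1/3 + 0 = 1/3
C · B = 1/3 · 0 = 0
A · C = 1/3 · 1/3 = 1/3
(C · B) ⇒ (A · C) = 0 ⇒ 1/3 = 1
(A + (B · C)) + ((C · B) ⇒ (A · C)) = 1/3 + 1 = 1
C + C = 1/3 + 1/3 = 1/3
C ⇒ C = 1/3 ⇒ 1/3 = 1
¬(C ⇒ C) = ¬1 = 0
(C + C) + ¬(C ⇒ C) = 1/3 + 0 = 1/3
((A + (B · C)) + ((C · B) ⇒ (A · C))) · ((C + C) + ¬(C ⇒ C)) = 1 · 1/3 = 1/3
A ⇒ C = 1/3 ⇒ 1/3 = 1
C · A = 1/3 · 1/3 = 1/3
(A ⇒ C) · (C · A) = 1 · 1/3 = 1/3
¬((A ⇒ C) · (C · A)) = ¬1/3 = 2/3
(((A + (B · C)) + ((C · B) ⇒ (A · C))) · ((C + C) + ¬(C ⇒ C))) + ¬((A ⇒ C) · (C · A)) = 1/3 + 2/3 = 2/3
No assignment yields a value below 2/3, so this is the minimum.

2/3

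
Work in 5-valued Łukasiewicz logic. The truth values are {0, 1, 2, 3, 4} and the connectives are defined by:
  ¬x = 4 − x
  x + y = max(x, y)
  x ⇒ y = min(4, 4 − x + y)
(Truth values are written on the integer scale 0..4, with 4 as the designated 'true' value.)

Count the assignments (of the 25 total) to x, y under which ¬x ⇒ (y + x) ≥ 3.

20

value 4: 18 assignments (counts)
value 3: 2 assignments (counts)
value 2: 3 assignments
value 1: 1 assignment
value 0: 1 assignment
So 20 of the 25 assignments meet the threshold.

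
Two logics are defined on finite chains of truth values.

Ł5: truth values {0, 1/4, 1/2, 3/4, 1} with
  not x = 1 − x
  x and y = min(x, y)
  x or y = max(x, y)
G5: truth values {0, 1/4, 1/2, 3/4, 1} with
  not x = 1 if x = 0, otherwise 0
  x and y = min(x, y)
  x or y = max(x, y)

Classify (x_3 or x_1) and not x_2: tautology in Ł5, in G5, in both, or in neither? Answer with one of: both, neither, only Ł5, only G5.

In Ł5: at x_1 = 0, x_2 = 0, x_3 = 0 the value is 0 — not a tautology.
In G5: at x_1 = 0, x_2 = 0, x_3 = 0 the value is 0 — not a tautology.

neither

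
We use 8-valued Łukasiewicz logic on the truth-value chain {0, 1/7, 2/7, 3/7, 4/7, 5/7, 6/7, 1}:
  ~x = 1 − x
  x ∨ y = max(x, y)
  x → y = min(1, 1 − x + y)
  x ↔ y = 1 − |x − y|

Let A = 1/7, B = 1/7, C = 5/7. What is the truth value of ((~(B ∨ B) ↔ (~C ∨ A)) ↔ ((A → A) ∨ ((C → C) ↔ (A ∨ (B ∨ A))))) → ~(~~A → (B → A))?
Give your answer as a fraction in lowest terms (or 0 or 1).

B ∨ B = 1/7 ∨ 1/7 = 1/7
~(B ∨ B) = ~1/7 = 6/7
~C = ~5/7 = 2/7
~C ∨ A = 2/7 ∨ 1/7 = 2/7
~(B ∨ B) ↔ (~C ∨ A) = 6/7 ↔ 2/7 = 3/7
A → A = 1/7 → 1/7 = 1
C → C = 5/7 → 5/7 = 1
B ∨ A = 1/7 ∨ 1/7 = 1/7
A ∨ (B ∨ A) = 1/7 ∨ 1/7 = 1/7
(C → C) ↔ (A ∨ (B ∨ A)) = 1 ↔ 1/7 = 1/7
(A → A) ∨ ((C → C) ↔ (A ∨ (B ∨ A))) = 1 ∨ 1/7 = 1
(~(B ∨ B) ↔ (~C ∨ A)) ↔ ((A → A) ∨ ((C → C) ↔ (A ∨ (B ∨ A)))) = 3/7 ↔ 1 = 3/7
~A = ~1/7 = 6/7
~~A = ~6/7 = 1/7
B → A = 1/7 → 1/7 = 1
~~A → (B → A) = 1/7 → 1 = 1
~(~~A → (B → A)) = ~1 = 0
((~(B ∨ B) ↔ (~C ∨ A)) ↔ ((A → A) ∨ ((C → C) ↔ (A ∨ (B ∨ A))))) → ~(~~A → (B → A)) = 3/7 → 0 = 4/7

4/7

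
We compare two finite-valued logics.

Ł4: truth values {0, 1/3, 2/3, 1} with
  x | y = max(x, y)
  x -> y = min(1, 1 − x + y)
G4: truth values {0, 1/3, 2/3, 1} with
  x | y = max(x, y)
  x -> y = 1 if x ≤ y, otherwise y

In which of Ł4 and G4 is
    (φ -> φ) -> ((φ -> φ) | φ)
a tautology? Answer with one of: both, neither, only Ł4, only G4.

In Ł4: every assignment gives 1 — tautology.
In G4: every assignment gives 1 — tautology.

both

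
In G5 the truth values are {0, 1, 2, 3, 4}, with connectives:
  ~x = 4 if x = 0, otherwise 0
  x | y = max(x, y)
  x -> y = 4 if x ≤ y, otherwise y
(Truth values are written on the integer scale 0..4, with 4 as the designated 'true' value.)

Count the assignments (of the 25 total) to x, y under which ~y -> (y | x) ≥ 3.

22

value 4: 21 assignments (counts)
value 3: 1 assignment (counts)
value 2: 1 assignment
value 1: 1 assignment
value 0: 1 assignment
So 22 of the 25 assignments meet the threshold.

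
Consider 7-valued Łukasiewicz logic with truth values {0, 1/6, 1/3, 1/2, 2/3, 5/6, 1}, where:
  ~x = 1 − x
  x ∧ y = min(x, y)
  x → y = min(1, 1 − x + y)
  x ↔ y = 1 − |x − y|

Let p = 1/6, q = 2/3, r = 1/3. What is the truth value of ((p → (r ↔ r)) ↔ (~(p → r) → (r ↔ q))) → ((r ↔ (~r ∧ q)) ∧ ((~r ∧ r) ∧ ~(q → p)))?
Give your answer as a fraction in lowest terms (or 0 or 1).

1/3

r ↔ r = 1/3 ↔ 1/3 = 1
p → (r ↔ r) = 1/6 → 1 = 1
p → r = 1/6 → 1/3 = 1
~(p → r) = ~1 = 0
r ↔ q = 1/3 ↔ 2/3 = 2/3
~(p → r) → (r ↔ q) = 0 → 2/3 = 1
(p → (r ↔ r)) ↔ (~(p → r) → (r ↔ q)) = 1 ↔ 1 = 1
~r = ~1/3 = 2/3
~r ∧ q = 2/3 ∧ 2/3 = 2/3
r ↔ (~r ∧ q) = 1/3 ↔ 2/3 = 2/3
~r = ~1/3 = 2/3
~r ∧ r = 2/3 ∧ 1/3 = 1/3
q → p = 2/3 → 1/6 = 1/2
~(q → p) = ~1/2 = 1/2
(~r ∧ r) ∧ ~(q → p) = 1/3 ∧ 1/2 = 1/3
(r ↔ (~r ∧ q)) ∧ ((~r ∧ r) ∧ ~(q → p)) = 2/3 ∧ 1/3 = 1/3
((p → (r ↔ r)) ↔ (~(p → r) → (r ↔ q))) → ((r ↔ (~r ∧ q)) ∧ ((~r ∧ r) ∧ ~(q → p))) = 1 → 1/3 = 1/3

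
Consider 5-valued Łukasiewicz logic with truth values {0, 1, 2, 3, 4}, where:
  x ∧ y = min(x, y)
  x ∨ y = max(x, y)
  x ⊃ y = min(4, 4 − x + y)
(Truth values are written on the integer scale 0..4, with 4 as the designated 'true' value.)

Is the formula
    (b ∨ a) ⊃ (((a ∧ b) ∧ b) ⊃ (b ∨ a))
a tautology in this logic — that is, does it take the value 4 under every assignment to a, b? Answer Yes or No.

At a = 1, b = 2, for instance:
b ∨ a = 2 ∨ 1 = 2
a ∧ b = 1 ∧ 2 = 1
(a ∧ b) ∧ b = 1 ∧ 2 = 1
((a ∧ b) ∧ b) ⊃ (b ∨ a) = 1 ⊃ 2 = 4
(b ∨ a) ⊃ (((a ∧ b) ∧ b) ⊃ (b ∨ a)) = 2 ⊃ 4 = 4
and checking the remaining 24 assignments likewise gives ≥ 4 in every case.

Yes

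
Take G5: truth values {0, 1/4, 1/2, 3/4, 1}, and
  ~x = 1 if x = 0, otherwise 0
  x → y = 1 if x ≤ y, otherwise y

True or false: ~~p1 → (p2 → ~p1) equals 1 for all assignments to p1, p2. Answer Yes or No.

Counterexample: take p1 = 1/4, p2 = 1/4.
~p1 = ~1/4 = 0
~~p1 = ~0 = 1
~p1 = ~1/4 = 0
p2 → ~p1 = 1/4 → 0 = 0
~~p1 → (p2 → ~p1) = 1 → 0 = 0
This gives 0 ≠ 1.

No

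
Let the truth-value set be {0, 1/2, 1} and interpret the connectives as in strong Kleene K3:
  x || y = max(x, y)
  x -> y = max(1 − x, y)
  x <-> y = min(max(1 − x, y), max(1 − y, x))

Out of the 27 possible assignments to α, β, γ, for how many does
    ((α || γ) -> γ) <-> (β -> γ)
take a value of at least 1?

value 1: 11 assignments (counts)
value 1/2: 14 assignments
value 0: 2 assignments
So 11 of the 27 assignments meet the threshold.

11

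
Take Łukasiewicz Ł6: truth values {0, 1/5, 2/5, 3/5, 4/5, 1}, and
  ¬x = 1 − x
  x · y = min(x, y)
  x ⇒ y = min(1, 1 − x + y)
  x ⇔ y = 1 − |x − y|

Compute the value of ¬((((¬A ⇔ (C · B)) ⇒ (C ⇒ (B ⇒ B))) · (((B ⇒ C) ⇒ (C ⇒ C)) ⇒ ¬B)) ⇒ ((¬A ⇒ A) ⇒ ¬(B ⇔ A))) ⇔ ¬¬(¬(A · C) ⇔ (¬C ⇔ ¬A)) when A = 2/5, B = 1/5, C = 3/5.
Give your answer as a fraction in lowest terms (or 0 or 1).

3/5

¬A = ¬2/5 = 3/5
C · B = 3/5 · 1/5 = 1/5
¬A ⇔ (C · B) = 3/5 ⇔ 1/5 = 3/5
B ⇒ B = 1/5 ⇒ 1/5 = 1
C ⇒ (B ⇒ B) = 3/5 ⇒ 1 = 1
(¬A ⇔ (C · B)) ⇒ (C ⇒ (B ⇒ B)) = 3/5 ⇒ 1 = 1
B ⇒ C = 1/5 ⇒ 3/5 = 1
C ⇒ C = 3/5 ⇒ 3/5 = 1
(B ⇒ C) ⇒ (C ⇒ C) = 1 ⇒ 1 = 1
¬B = ¬1/5 = 4/5
((B ⇒ C) ⇒ (C ⇒ C)) ⇒ ¬B = 1 ⇒ 4/5 = 4/5
((¬A ⇔ (C · B)) ⇒ (C ⇒ (B ⇒ B))) · (((B ⇒ C) ⇒ (C ⇒ C)) ⇒ ¬B) = 1 · 4/5 = 4/5
¬A = ¬2/5 = 3/5
¬A ⇒ A = 3/5 ⇒ 2/5 = 4/5
B ⇔ A = 1/5 ⇔ 2/5 = 4/5
¬(B ⇔ A) = ¬4/5 = 1/5
(¬A ⇒ A) ⇒ ¬(B ⇔ A) = 4/5 ⇒ 1/5 = 2/5
(((¬A ⇔ (C · B)) ⇒ (C ⇒ (B ⇒ B))) · (((B ⇒ C) ⇒ (C ⇒ C)) ⇒ ¬B)) ⇒ ((¬A ⇒ A) ⇒ ¬(B ⇔ A)) = 4/5 ⇒ 2/5 = 3/5
¬((((¬A ⇔ (C · B)) ⇒ (C ⇒ (B ⇒ B))) · (((B ⇒ C) ⇒ (C ⇒ C)) ⇒ ¬B)) ⇒ ((¬A ⇒ A) ⇒ ¬(B ⇔ A))) = ¬3/5 = 2/5
A · C = 2/5 · 3/5 = 2/5
¬(A · C) = ¬2/5 = 3/5
¬C = ¬3/5 = 2/5
¬A = ¬2/5 = 3/5
¬C ⇔ ¬A = 2/5 ⇔ 3/5 = 4/5
¬(A · C) ⇔ (¬C ⇔ ¬A) = 3/5 ⇔ 4/5 = 4/5
¬(¬(A · C) ⇔ (¬C ⇔ ¬A)) = ¬4/5 = 1/5
¬¬(¬(A · C) ⇔ (¬C ⇔ ¬A)) = ¬1/5 = 4/5
¬((((¬A ⇔ (C · B)) ⇒ (C ⇒ (B ⇒ B))) · (((B ⇒ C) ⇒ (C ⇒ C)) ⇒ ¬B)) ⇒ ((¬A ⇒ A) ⇒ ¬(B ⇔ A))) ⇔ ¬¬(¬(A · C) ⇔ (¬C ⇔ ¬A)) = 2/5 ⇔ 4/5 = 3/5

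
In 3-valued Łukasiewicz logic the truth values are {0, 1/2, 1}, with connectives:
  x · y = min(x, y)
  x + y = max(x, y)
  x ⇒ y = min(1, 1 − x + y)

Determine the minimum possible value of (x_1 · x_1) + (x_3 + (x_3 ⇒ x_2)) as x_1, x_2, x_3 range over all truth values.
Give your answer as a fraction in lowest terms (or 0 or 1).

1/2

Take x_1 = 0, x_2 = 0, x_3 = 1/2:
x_1 · x_1 = 0 · 0 = 0
x_3 ⇒ x_2 = 1/2 ⇒ 0 = 1/2
x_3 + (x_3 ⇒ x_2) = 1/2 + 1/2 = 1/2
(x_1 · x_1) + (x_3 + (x_3 ⇒ x_2)) = 0 + 1/2 = 1/2
No assignment yields a value below 1/2, so this is the minimum.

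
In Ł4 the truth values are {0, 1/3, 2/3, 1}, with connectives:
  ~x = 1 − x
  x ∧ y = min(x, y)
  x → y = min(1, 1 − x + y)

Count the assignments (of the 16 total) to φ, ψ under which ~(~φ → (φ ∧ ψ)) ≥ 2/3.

5

φ = 0, ψ = 0 ↦ 1  ≥
φ = 0, ψ = 1/3 ↦ 1  ≥
φ = 0, ψ = 2/3 ↦ 1  ≥
φ = 0, ψ = 1 ↦ 1  ≥
φ = 1/3, ψ = 0 ↦ 2/3  ≥
φ = 1/3, ψ = 1/3 ↦ 1/3  <
φ = 1/3, ψ = 2/3 ↦ 1/3  <
φ = 1/3, ψ = 1 ↦ 1/3  <
φ = 2/3, ψ = 0 ↦ 1/3  <
φ = 2/3, ψ = 1/3 ↦ 0  <
φ = 2/3, ψ = 2/3 ↦ 0  <
φ = 2/3, ψ = 1 ↦ 0  <
φ = 1, ψ = 0 ↦ 0  <
φ = 1, ψ = 1/3 ↦ 0  <
φ = 1, ψ = 2/3 ↦ 0  <
φ = 1, ψ = 1 ↦ 0  <
So 5 of the 16 assignments meet the threshold.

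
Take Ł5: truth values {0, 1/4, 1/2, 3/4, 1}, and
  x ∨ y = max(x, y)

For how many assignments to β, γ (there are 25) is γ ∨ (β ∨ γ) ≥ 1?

value 1: 9 assignments (counts)
value 3/4: 7 assignments
value 1/2: 5 assignments
value 1/4: 3 assignments
value 0: 1 assignment
So 9 of the 25 assignments meet the threshold.

9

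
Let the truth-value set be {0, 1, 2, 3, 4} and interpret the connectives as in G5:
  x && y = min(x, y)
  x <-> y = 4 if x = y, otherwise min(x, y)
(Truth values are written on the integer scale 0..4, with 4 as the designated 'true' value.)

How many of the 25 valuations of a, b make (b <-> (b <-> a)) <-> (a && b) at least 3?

value 4: 15 assignments (counts)
value 3: 1 assignment (counts)
value 2: 2 assignments
value 1: 3 assignments
value 0: 4 assignments
So 16 of the 25 assignments meet the threshold.

16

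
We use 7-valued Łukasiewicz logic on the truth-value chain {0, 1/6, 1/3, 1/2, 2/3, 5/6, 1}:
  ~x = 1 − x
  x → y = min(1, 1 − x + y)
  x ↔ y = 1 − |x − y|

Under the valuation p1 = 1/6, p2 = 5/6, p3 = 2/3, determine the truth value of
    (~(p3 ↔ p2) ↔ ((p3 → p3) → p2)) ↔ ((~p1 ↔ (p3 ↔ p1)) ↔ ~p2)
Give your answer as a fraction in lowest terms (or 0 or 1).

5/6

p3 ↔ p2 = 2/3 ↔ 5/6 = 5/6
~(p3 ↔ p2) = ~5/6 = 1/6
p3 → p3 = 2/3 → 2/3 = 1
(p3 → p3) → p2 = 1 → 5/6 = 5/6
~(p3 ↔ p2) ↔ ((p3 → p3) → p2) = 1/6 ↔ 5/6 = 1/3
~p1 = ~1/6 = 5/6
p3 ↔ p1 = 2/3 ↔ 1/6 = 1/2
~p1 ↔ (p3 ↔ p1) = 5/6 ↔ 1/2 = 2/3
~p2 = ~5/6 = 1/6
(~p1 ↔ (p3 ↔ p1)) ↔ ~p2 = 2/3 ↔ 1/6 = 1/2
(~(p3 ↔ p2) ↔ ((p3 → p3) → p2)) ↔ ((~p1 ↔ (p3 ↔ p1)) ↔ ~p2) = 1/3 ↔ 1/2 = 5/6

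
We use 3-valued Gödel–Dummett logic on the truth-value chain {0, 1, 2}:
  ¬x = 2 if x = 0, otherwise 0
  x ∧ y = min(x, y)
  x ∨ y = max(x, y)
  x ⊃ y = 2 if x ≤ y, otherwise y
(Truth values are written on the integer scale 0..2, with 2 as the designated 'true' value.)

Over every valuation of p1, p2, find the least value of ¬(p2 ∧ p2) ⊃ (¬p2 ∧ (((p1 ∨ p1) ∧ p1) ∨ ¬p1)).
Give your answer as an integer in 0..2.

1

Take p1 = 1, p2 = 0:
p2 ∧ p2 = 0 ∧ 0 = 0
¬(p2 ∧ p2) = ¬0 = 2
¬p2 = ¬0 = 2
p1 ∨ p1 = 1 ∨ 1 = 1
(p1 ∨ p1) ∧ p1 = 1 ∧ 1 = 1
¬p1 = ¬1 = 0
((p1 ∨ p1) ∧ p1) ∨ ¬p1 = 1 ∨ 0 = 1
¬p2 ∧ (((p1 ∨ p1) ∧ p1) ∨ ¬p1) = 2 ∧ 1 = 1
¬(p2 ∧ p2) ⊃ (¬p2 ∧ (((p1 ∨ p1) ∧ p1) ∨ ¬p1)) = 2 ⊃ 1 = 1
No assignment yields a value below 1, so this is the minimum.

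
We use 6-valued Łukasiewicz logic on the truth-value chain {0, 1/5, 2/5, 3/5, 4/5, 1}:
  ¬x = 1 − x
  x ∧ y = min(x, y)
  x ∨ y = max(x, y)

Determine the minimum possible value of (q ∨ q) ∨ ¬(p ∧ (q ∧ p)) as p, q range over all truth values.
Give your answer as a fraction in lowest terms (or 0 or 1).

Take p = 2/5, q = 2/5:
q ∨ q = 2/5 ∨ 2/5 = 2/5
q ∧ p = 2/5 ∧ 2/5 = 2/5
p ∧ (q ∧ p) = 2/5 ∧ 2/5 = 2/5
¬(p ∧ (q ∧ p)) = ¬2/5 = 3/5
(q ∨ q) ∨ ¬(p ∧ (q ∧ p)) = 2/5 ∨ 3/5 = 3/5
No assignment yields a value below 3/5, so this is the minimum.

3/5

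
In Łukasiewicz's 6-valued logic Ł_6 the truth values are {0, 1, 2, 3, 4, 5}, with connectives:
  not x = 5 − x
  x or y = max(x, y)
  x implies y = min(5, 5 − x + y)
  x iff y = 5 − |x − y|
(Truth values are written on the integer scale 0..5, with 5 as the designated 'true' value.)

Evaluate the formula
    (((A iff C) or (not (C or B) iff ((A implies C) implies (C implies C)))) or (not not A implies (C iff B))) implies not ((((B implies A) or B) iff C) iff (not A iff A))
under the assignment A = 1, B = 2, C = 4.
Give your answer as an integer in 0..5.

A iff C = 1 iff 4 = 2
C or B = 4 or 2 = 4
not (C or B) = not 4 = 1
A implies C = 1 implies 4 = 5
C implies C = 4 implies 4 = 5
(A implies C) implies (C implies C) = 5 implies 5 = 5
not (C or B) iff ((A implies C) implies (C implies C)) = 1 iff 5 = 1
(A iff C) or (not (C or B) iff ((A implies C) implies (C implies C))) = 2 or 1 = 2
not A = not 1 = 4
not not A = not 4 = 1
C iff B = 4 iff 2 = 3
not not A implies (C iff B) = 1 implies 3 = 5
((A iff C) or (not (C or B) iff ((A implies C) implies (C implies C)))) or (not not A implies (C iff B)) = 2 or 5 = 5
B implies A = 2 implies 1 = 4
(B implies A) or B = 4 or 2 = 4
((B implies A) or B) iff C = 4 iff 4 = 5
not A = not 1 = 4
not A iff A = 4 iff 1 = 2
(((B implies A) or B) iff C) iff (not A iff A) = 5 iff 2 = 2
not ((((B implies A) or B) iff C) iff (not A iff A)) = not 2 = 3
(((A iff C) or (not (C or B) iff ((A implies C) implies (C implies C)))) or (not not A implies (C iff B))) implies not ((((B implies A) or B) iff C) iff (not A iff A)) = 5 implies 3 = 3

3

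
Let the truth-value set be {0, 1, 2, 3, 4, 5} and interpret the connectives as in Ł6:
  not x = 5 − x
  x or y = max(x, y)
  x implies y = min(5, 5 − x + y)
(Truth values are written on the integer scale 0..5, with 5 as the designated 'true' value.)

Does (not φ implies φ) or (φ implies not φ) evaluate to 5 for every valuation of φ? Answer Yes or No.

φ = 0 ↦ 5
φ = 1 ↦ 5
φ = 2 ↦ 5
φ = 3 ↦ 5
φ = 4 ↦ 5
φ = 5 ↦ 5
Every assignment gives a value ≥ 5.

Yes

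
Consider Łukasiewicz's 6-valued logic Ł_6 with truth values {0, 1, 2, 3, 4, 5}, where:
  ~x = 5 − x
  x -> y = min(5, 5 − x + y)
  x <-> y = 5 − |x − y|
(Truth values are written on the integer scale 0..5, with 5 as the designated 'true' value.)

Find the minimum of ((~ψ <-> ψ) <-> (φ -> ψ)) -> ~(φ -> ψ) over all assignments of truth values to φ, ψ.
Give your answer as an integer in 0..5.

Take φ = 0, ψ = 2:
~ψ = ~2 = 3
~ψ <-> ψ = 3 <-> 2 = 4
φ -> ψ = 0 -> 2 = 5
(~ψ <-> ψ) <-> (φ -> ψ) = 4 <-> 5 = 4
φ -> ψ = 0 -> 2 = 5
~(φ -> ψ) = ~5 = 0
((~ψ <-> ψ) <-> (φ -> ψ)) -> ~(φ -> ψ) = 4 -> 0 = 1
No assignment yields a value below 1, so this is the minimum.

1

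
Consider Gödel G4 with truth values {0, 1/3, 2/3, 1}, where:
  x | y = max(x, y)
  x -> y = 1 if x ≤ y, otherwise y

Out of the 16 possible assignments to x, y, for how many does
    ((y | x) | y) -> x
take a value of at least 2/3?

x = 0, y = 0 ↦ 1  ≥
x = 0, y = 1/3 ↦ 0  <
x = 0, y = 2/3 ↦ 0  <
x = 0, y = 1 ↦ 0  <
x = 1/3, y = 0 ↦ 1  ≥
x = 1/3, y = 1/3 ↦ 1  ≥
x = 1/3, y = 2/3 ↦ 1/3  <
x = 1/3, y = 1 ↦ 1/3  <
x = 2/3, y = 0 ↦ 1  ≥
x = 2/3, y = 1/3 ↦ 1  ≥
x = 2/3, y = 2/3 ↦ 1  ≥
x = 2/3, y = 1 ↦ 2/3  ≥
x = 1, y = 0 ↦ 1  ≥
x = 1, y = 1/3 ↦ 1  ≥
x = 1, y = 2/3 ↦ 1  ≥
x = 1, y = 1 ↦ 1  ≥
So 11 of the 16 assignments meet the threshold.

11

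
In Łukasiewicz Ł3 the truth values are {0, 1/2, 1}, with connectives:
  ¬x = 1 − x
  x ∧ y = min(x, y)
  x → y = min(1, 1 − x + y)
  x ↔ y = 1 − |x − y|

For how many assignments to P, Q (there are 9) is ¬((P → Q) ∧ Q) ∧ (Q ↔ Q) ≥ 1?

3

P = 0, Q = 0 ↦ 1  ≥
P = 0, Q = 1/2 ↦ 1/2  <
P = 0, Q = 1 ↦ 0  <
P = 1/2, Q = 0 ↦ 1  ≥
P = 1/2, Q = 1/2 ↦ 1/2  <
P = 1/2, Q = 1 ↦ 0  <
P = 1, Q = 0 ↦ 1  ≥
P = 1, Q = 1/2 ↦ 1/2  <
P = 1, Q = 1 ↦ 0  <
So 3 of the 9 assignments meet the threshold.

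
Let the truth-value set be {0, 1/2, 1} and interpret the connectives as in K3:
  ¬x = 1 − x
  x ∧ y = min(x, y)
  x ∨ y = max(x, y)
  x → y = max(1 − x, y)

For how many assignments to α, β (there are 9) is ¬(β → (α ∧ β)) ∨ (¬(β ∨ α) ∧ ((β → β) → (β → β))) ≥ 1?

α = 0, β = 0 ↦ 1  ≥
α = 0, β = 1/2 ↦ 1/2  <
α = 0, β = 1 ↦ 1  ≥
α = 1/2, β = 0 ↦ 1/2  <
α = 1/2, β = 1/2 ↦ 1/2  <
α = 1/2, β = 1 ↦ 1/2  <
α = 1, β = 0 ↦ 0  <
α = 1, β = 1/2 ↦ 1/2  <
α = 1, β = 1 ↦ 0  <
So 2 of the 9 assignments meet the threshold.

2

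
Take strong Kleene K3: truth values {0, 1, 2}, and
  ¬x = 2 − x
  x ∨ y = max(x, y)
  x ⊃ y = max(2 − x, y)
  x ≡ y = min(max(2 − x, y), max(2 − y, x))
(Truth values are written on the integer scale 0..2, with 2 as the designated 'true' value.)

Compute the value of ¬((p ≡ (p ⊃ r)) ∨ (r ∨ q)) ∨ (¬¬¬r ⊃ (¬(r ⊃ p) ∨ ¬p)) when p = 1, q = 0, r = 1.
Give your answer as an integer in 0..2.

p ⊃ r = 1 ⊃ 1 = 1
p ≡ (p ⊃ r) = 1 ≡ 1 = 1
r ∨ q = 1 ∨ 0 = 1
(p ≡ (p ⊃ r)) ∨ (r ∨ q) = 1 ∨ 1 = 1
¬((p ≡ (p ⊃ r)) ∨ (r ∨ q)) = ¬1 = 1
¬r = ¬1 = 1
¬¬r = ¬1 = 1
¬¬¬r = ¬1 = 1
r ⊃ p = 1 ⊃ 1 = 1
¬(r ⊃ p) = ¬1 = 1
¬p = ¬1 = 1
¬(r ⊃ p) ∨ ¬p = 1 ∨ 1 = 1
¬¬¬r ⊃ (¬(r ⊃ p) ∨ ¬p) = 1 ⊃ 1 = 1
¬((p ≡ (p ⊃ r)) ∨ (r ∨ q)) ∨ (¬¬¬r ⊃ (¬(r ⊃ p) ∨ ¬p)) = 1 ∨ 1 = 1

1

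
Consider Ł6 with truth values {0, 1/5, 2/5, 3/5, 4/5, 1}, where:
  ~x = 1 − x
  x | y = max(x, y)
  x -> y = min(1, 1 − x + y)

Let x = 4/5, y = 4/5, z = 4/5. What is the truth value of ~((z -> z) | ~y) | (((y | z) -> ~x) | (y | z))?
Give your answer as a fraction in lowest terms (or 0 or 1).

4/5

z -> z = 4/5 -> 4/5 = 1
~y = ~4/5 = 1/5
(z -> z) | ~y = 1 | 1/5 = 1
~((z -> z) | ~y) = ~1 = 0
y | z = 4/5 | 4/5 = 4/5
~x = ~4/5 = 1/5
(y | z) -> ~x = 4/5 -> 1/5 = 2/5
y | z = 4/5 | 4/5 = 4/5
((y | z) -> ~x) | (y | z) = 2/5 | 4/5 = 4/5
~((z -> z) | ~y) | (((y | z) -> ~x) | (y | z)) = 0 | 4/5 = 4/5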